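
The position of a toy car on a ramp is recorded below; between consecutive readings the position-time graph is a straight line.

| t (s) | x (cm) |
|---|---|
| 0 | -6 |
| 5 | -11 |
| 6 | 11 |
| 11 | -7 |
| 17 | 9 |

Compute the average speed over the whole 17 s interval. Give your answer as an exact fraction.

61/17 cm/s

Average speed = (total path length)/(elapsed time); on a piecewise-linear x-t graph the path length is Σ|Δx|.
0–5 s: |Δx| = |-11 − -6| = 5 cm
5–6 s: |Δx| = |11 − -11| = 22 cm
6–11 s: |Δx| = |-7 − 11| = 18 cm
11–17 s: |Δx| = |9 − -7| = 16 cm
Total path = 61 cm; average speed = 61/17 = 61/17 cm/s.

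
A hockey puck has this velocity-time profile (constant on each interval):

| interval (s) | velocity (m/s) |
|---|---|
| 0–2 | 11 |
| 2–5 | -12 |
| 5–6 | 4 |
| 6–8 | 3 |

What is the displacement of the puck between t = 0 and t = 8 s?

Net displacement equals the area under the velocity-time graph (areas below the axis count negative).
0–2 s: 11 × 2 = 22 m
2–5 s: -12 × 3 = -36 m
5–6 s: 4 × 1 = 4 m
6–8 s: 3 × 2 = 6 m
Net displacement = -4 m

-4 m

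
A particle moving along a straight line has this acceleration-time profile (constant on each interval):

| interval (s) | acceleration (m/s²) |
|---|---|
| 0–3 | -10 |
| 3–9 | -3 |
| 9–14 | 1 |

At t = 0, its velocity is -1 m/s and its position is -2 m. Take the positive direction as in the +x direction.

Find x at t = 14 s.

On each constant-a segment, Δv = aΔt and Δx = v₀Δt + ½aΔt²; chain segment to segment.
0–3 s: v starts -1 m/s; Δx = -1·3 + ½·-10·3² = -48 m; v ends -31 m/s.
3–9 s: v starts -31 m/s; Δx = -31·6 + ½·-3·6² = -240 m; v ends -49 m/s.
9–14 s: v starts -49 m/s; Δx = -49·5 + ½·1·5² = -232.5 m; v ends -44 m/s.
x(14) = -2 + Σ Δx = -522.5 m.

-522.5 m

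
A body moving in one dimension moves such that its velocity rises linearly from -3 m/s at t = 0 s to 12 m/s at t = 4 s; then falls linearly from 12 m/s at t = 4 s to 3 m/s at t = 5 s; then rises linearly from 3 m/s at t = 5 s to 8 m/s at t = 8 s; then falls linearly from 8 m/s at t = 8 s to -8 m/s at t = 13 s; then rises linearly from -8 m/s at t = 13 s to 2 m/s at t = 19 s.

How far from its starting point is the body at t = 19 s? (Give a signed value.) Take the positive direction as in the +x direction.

Net displacement equals the area under the velocity-time graph (areas below the axis count negative).
0–4 s: ½(-3 + 12)(4) = 18 m
4–5 s: ½(12 + 3)(1) = 7.5 m
5–8 s: ½(3 + 8)(3) = 16.5 m
8–13 s: ½(8 + -8)(5) = 0 m
13–19 s: ½(-8 + 2)(6) = -18 m
Net displacement = 24 m

24 m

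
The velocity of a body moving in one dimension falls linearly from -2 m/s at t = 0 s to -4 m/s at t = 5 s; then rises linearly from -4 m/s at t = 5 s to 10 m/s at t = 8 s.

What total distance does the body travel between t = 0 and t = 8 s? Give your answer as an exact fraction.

Distance (not displacement) is the total path length: add the absolute areas under v-t.
0–5 s: |½(-2 + -4)(5)| = 15 m
5–8 s: v = 0 at t = 41/7 s; triangle areas 12/7 + 75/7 = 87/7 m
Total distance = 192/7 m

192/7 m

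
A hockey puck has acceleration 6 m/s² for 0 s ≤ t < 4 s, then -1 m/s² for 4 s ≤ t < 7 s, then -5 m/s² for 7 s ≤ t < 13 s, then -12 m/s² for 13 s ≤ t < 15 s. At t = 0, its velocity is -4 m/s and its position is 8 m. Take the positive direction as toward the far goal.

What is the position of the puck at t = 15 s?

57.5 m

On each constant-a segment, Δv = aΔt and Δx = v₀Δt + ½aΔt²; chain segment to segment.
0–4 s: v starts -4 m/s; Δx = -4·4 + ½·6·4² = 32 m; v ends 20 m/s.
4–7 s: v starts 20 m/s; Δx = 20·3 + ½·-1·3² = 55.5 m; v ends 17 m/s.
7–13 s: v starts 17 m/s; Δx = 17·6 + ½·-5·6² = 12 m; v ends -13 m/s.
13–15 s: v starts -13 m/s; Δx = -13·2 + ½·-12·2² = -50 m; v ends -37 m/s.
x(15) = 8 + Σ Δx = 57.5 m.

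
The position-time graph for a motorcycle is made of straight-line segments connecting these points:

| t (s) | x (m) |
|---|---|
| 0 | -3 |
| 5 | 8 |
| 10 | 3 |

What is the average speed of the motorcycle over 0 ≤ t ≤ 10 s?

1.6 m/s

Average speed = (total path length)/(elapsed time); on a piecewise-linear x-t graph the path length is Σ|Δx|.
0–5 s: |Δx| = |8 − -3| = 11 m
5–10 s: |Δx| = |3 − 8| = 5 m
Total path = 16 m; average speed = 16/10 = 1.6 m/s.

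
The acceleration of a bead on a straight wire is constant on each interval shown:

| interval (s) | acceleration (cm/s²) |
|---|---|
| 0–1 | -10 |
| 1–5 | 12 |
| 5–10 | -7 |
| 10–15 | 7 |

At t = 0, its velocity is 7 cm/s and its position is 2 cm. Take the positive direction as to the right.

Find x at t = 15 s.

On each constant-a segment, Δv = aΔt and Δx = v₀Δt + ½aΔt²; chain segment to segment.
0–1 s: v starts 7 cm/s; Δx = 7·1 + ½·-10·1² = 2 cm; v ends -3 cm/s.
1–5 s: v starts -3 cm/s; Δx = -3·4 + ½·12·4² = 84 cm; v ends 45 cm/s.
5–10 s: v starts 45 cm/s; Δx = 45·5 + ½·-7·5² = 137.5 cm; v ends 10 cm/s.
10–15 s: v starts 10 cm/s; Δx = 10·5 + ½·7·5² = 137.5 cm; v ends 45 cm/s.
x(15) = 2 + Σ Δx = 363 cm.

363 cm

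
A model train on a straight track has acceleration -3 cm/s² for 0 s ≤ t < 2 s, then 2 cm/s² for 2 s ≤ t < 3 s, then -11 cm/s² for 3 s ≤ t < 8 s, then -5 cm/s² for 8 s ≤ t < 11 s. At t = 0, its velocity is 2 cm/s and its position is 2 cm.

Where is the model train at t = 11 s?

-344 cm

On each constant-a segment, Δv = aΔt and Δx = v₀Δt + ½aΔt²; chain segment to segment.
0–2 s: v starts 2 cm/s; Δx = 2·2 + ½·-3·2² = -2 cm; v ends -4 cm/s.
2–3 s: v starts -4 cm/s; Δx = -4·1 + ½·2·1² = -3 cm; v ends -2 cm/s.
3–8 s: v starts -2 cm/s; Δx = -2·5 + ½·-11·5² = -147.5 cm; v ends -57 cm/s.
8–11 s: v starts -57 cm/s; Δx = -57·3 + ½·-5·3² = -193.5 cm; v ends -72 cm/s.
x(11) = 2 + Σ Δx = -344 cm.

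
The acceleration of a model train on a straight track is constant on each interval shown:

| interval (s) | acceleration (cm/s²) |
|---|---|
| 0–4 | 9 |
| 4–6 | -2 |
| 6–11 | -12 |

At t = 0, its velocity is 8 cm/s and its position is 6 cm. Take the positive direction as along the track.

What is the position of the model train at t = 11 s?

On each constant-a segment, Δv = aΔt and Δx = v₀Δt + ½aΔt²; chain segment to segment.
0–4 s: v starts 8 cm/s; Δx = 8·4 + ½·9·4² = 104 cm; v ends 44 cm/s.
4–6 s: v starts 44 cm/s; Δx = 44·2 + ½·-2·2² = 84 cm; v ends 40 cm/s.
6–11 s: v starts 40 cm/s; Δx = 40·5 + ½·-12·5² = 50 cm; v ends -20 cm/s.
x(11) = 6 + Σ Δx = 244 cm.

244 cm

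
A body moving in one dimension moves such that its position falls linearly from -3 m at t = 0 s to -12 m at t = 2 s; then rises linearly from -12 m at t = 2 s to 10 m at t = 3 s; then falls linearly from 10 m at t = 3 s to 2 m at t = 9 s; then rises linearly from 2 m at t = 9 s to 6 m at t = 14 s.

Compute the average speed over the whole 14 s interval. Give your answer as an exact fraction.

Average speed = (total path length)/(elapsed time); on a piecewise-linear x-t graph the path length is Σ|Δx|.
0–2 s: |Δx| = |-12 − -3| = 9 m
2–3 s: |Δx| = |10 − -12| = 22 m
3–9 s: |Δx| = |2 − 10| = 8 m
9–14 s: |Δx| = |6 − 2| = 4 m
Total path = 43 m; average speed = 43/14 = 43/14 m/s.

43/14 m/s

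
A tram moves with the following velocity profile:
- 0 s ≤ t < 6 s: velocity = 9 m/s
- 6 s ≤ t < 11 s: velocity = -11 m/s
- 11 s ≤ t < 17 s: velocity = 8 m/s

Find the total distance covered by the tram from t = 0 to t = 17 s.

Total distance travelled is ∫|v| dt — sum the magnitudes of each area piece.
0–6 s: |9| × 6 = 54 m
6–11 s: |-11| × 5 = 55 m
11–17 s: |8| × 6 = 48 m
Total distance = 157 m

157 m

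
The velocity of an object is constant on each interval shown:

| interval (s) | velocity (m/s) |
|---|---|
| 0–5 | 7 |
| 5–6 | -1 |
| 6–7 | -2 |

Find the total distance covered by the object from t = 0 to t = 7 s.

Total distance travelled is ∫|v| dt — sum the magnitudes of each area piece.
0–5 s: |7| × 5 = 35 m
5–6 s: |-1| × 1 = 1 m
6–7 s: |-2| × 1 = 2 m
Total distance = 38 m

38 m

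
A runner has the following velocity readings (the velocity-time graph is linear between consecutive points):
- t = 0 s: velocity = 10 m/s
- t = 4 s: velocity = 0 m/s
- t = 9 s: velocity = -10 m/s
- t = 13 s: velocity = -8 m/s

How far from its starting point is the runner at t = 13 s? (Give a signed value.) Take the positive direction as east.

-41 m

Displacement is the signed area under the v-t curve.
0–4 s: ½(10 + 0)(4) = 20 m
4–9 s: ½(0 + -10)(5) = -25 m
9–13 s: ½(-10 + -8)(4) = -36 m
Net displacement = -41 m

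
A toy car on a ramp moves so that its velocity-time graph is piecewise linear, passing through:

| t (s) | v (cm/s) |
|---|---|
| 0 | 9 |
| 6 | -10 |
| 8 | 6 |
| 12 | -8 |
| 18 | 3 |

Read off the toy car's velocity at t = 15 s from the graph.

On 12–18 s the graph is linear from -8 to 3 cm/s: v(15) = -8 + (3 − -8)·(15 − 12)/(18 − 12) = -2.5 cm/s.

-2.5 cm/s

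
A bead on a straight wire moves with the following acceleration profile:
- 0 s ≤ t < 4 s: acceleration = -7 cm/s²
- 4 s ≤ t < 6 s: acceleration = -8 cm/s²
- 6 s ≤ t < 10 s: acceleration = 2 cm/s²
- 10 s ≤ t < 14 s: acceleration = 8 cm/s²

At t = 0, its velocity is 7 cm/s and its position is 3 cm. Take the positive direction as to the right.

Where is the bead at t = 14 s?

On each constant-a segment, Δv = aΔt and Δx = v₀Δt + ½aΔt²; chain segment to segment.
0–4 s: v starts 7 cm/s; Δx = 7·4 + ½·-7·4² = -28 cm; v ends -21 cm/s.
4–6 s: v starts -21 cm/s; Δx = -21·2 + ½·-8·2² = -58 cm; v ends -37 cm/s.
6–10 s: v starts -37 cm/s; Δx = -37·4 + ½·2·4² = -132 cm; v ends -29 cm/s.
10–14 s: v starts -29 cm/s; Δx = -29·4 + ½·8·4² = -52 cm; v ends 3 cm/s.
x(14) = 3 + Σ Δx = -267 cm.

-267 cm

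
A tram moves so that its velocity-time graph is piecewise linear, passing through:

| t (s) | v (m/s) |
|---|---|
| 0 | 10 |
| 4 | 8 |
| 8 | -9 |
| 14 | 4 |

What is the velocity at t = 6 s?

-0.5 m/s

On 4–8 s the graph is linear from 8 to -9 m/s: v(6) = 8 + (-9 − 8)·(6 − 4)/(8 − 4) = -0.5 m/s.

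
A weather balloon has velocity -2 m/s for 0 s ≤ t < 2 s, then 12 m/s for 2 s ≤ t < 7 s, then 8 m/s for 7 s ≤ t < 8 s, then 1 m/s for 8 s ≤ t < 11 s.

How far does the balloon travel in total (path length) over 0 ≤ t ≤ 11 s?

Total distance travelled is ∫|v| dt — sum the magnitudes of each area piece.
0–2 s: |-2| × 2 = 4 m
2–7 s: |12| × 5 = 60 m
7–8 s: |8| × 1 = 8 m
8–11 s: |1| × 3 = 3 m
Total distance = 75 m

75 m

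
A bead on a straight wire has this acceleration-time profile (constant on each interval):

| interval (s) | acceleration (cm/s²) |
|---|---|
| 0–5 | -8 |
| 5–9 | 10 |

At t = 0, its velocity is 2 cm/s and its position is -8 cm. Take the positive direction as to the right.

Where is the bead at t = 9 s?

On each constant-a segment, Δv = aΔt and Δx = v₀Δt + ½aΔt²; chain segment to segment.
0–5 s: v starts 2 cm/s; Δx = 2·5 + ½·-8·5² = -90 cm; v ends -38 cm/s.
5–9 s: v starts -38 cm/s; Δx = -38·4 + ½·10·4² = -72 cm; v ends 2 cm/s.
x(9) = -8 + Σ Δx = -170 cm.

-170 cm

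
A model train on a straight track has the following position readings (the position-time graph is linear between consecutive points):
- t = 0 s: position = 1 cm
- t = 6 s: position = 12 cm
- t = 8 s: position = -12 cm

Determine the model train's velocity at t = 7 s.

-12 cm/s

Velocity is the slope of the x-t graph on 6–8 s: (-12 − 12)/(8 − 6) = -12 cm/s.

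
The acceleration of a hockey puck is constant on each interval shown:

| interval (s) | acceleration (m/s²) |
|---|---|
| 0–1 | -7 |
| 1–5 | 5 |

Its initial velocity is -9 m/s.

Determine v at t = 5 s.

4 m/s

Δv equals the area under the a-t graph; then v = v₀ + Δv.
0–1 s: -7 × 1 = -7 m/s
1–5 s: 5 × 4 = 20 m/s
Δv = 13 m/s, so v(5) = -9 + (13) = 4 m/s.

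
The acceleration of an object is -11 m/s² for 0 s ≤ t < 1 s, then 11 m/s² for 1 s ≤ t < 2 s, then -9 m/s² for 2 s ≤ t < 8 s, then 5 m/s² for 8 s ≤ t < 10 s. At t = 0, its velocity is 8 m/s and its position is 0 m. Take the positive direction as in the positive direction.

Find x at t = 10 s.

On each constant-a segment, Δv = aΔt and Δx = v₀Δt + ½aΔt²; chain segment to segment.
0–1 s: v starts 8 m/s; Δx = 8·1 + ½·-11·1² = 2.5 m; v ends -3 m/s.
1–2 s: v starts -3 m/s; Δx = -3·1 + ½·11·1² = 2.5 m; v ends 8 m/s.
2–8 s: v starts 8 m/s; Δx = 8·6 + ½·-9·6² = -114 m; v ends -46 m/s.
8–10 s: v starts -46 m/s; Δx = -46·2 + ½·5·2² = -82 m; v ends -36 m/s.
x(10) = 0 + Σ Δx = -191 m.

-191 m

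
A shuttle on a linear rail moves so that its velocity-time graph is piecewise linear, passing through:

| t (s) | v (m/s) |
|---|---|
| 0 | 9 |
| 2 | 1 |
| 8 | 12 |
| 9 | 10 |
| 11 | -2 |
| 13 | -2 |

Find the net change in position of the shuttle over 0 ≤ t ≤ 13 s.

64 m

Displacement is the signed area under the v-t curve.
0–2 s: ½(9 + 1)(2) = 10 m
2–8 s: ½(1 + 12)(6) = 39 m
8–9 s: ½(12 + 10)(1) = 11 m
9–11 s: ½(10 + -2)(2) = 8 m
11–13 s: -2 × 2 = -4 m
Net displacement = 64 m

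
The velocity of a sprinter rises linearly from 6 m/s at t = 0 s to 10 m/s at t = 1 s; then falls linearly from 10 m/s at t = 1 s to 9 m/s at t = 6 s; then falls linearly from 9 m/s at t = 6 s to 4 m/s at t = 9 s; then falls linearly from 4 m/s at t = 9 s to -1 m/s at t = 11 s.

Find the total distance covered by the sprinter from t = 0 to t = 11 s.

Distance (not displacement) is the total path length: add the absolute areas under v-t.
0–1 s: |½(6 + 10)(1)| = 8 m
1–6 s: |½(10 + 9)(5)| = 47.5 m
6–9 s: |½(9 + 4)(3)| = 19.5 m
9–11 s: v = 0 at t = 10.6 s; triangle areas 3.2 + 0.2 = 3.4 m
Total distance = 78.4 m

78.4 m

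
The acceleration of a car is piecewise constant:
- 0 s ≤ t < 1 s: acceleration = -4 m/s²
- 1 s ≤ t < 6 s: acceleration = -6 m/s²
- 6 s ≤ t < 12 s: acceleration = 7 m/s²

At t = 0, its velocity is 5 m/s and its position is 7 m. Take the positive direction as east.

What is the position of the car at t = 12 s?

On each constant-a segment, Δv = aΔt and Δx = v₀Δt + ½aΔt²; chain segment to segment.
0–1 s: v starts 5 m/s; Δx = 5·1 + ½·-4·1² = 3 m; v ends 1 m/s.
1–6 s: v starts 1 m/s; Δx = 1·5 + ½·-6·5² = -70 m; v ends -29 m/s.
6–12 s: v starts -29 m/s; Δx = -29·6 + ½·7·6² = -48 m; v ends 13 m/s.
x(12) = 7 + Σ Δx = -108 m.

-108 m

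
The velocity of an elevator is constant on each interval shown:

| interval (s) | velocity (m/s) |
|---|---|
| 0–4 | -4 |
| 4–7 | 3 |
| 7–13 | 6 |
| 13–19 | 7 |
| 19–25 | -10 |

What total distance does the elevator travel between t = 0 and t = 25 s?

163 m

Total distance travelled is ∫|v| dt — sum the magnitudes of each area piece.
0–4 s: |-4| × 4 = 16 m
4–7 s: |3| × 3 = 9 m
7–13 s: |6| × 6 = 36 m
13–19 s: |7| × 6 = 42 m
19–25 s: |-10| × 6 = 60 m
Total distance = 163 m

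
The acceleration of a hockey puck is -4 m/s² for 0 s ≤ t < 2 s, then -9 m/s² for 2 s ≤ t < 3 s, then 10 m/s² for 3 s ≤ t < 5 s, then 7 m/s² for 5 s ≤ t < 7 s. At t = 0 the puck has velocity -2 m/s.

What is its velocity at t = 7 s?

15 m/s

Δv equals the area under the a-t graph; then v = v₀ + Δv.
0–2 s: -4 × 2 = -8 m/s
2–3 s: -9 × 1 = -9 m/s
3–5 s: 10 × 2 = 20 m/s
5–7 s: 7 × 2 = 14 m/s
Δv = 17 m/s, so v(7) = -2 + (17) = 15 m/s.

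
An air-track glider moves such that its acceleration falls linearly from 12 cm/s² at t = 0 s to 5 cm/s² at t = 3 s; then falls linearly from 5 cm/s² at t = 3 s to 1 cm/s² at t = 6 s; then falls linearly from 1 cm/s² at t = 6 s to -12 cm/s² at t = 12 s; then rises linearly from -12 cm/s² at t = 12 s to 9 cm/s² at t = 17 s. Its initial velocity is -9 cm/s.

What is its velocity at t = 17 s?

-15 cm/s

Δv equals the area under the a-t graph; then v = v₀ + Δv.
0–3 s: ½(12 + 5)(3) = 25.5 cm/s
3–6 s: ½(5 + 1)(3) = 9 cm/s
6–12 s: ½(1 + -12)(6) = -33 cm/s
12–17 s: ½(-12 + 9)(5) = -7.5 cm/s
Δv = -6 cm/s, so v(17) = -9 + (-6) = -15 cm/s.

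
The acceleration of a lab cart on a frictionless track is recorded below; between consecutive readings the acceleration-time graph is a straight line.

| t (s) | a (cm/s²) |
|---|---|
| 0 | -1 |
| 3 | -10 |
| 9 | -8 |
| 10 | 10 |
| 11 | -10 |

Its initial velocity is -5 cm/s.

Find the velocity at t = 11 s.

Δv equals the area under the a-t graph; then v = v₀ + Δv.
0–3 s: ½(-1 + -10)(3) = -16.5 cm/s
3–9 s: ½(-10 + -8)(6) = -54 cm/s
9–10 s: ½(-8 + 10)(1) = 1 cm/s
10–11 s: ½(10 + -10)(1) = 0 cm/s
Δv = -69.5 cm/s, so v(11) = -5 + (-69.5) = -74.5 cm/s.

-74.5 cm/s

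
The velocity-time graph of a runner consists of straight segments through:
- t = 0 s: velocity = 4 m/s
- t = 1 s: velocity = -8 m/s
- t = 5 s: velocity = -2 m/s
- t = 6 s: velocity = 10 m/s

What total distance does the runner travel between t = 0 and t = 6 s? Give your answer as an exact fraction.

83/3 m

Total distance travelled is ∫|v| dt — sum the magnitudes of each area piece.
0–1 s: v = 0 at t = 1/3 s; triangle areas 2/3 + 8/3 = 10/3 m
1–5 s: |½(-8 + -2)(4)| = 20 m
5–6 s: v = 0 at t = 31/6 s; triangle areas 1/6 + 25/6 = 13/3 m
Total distance = 83/3 m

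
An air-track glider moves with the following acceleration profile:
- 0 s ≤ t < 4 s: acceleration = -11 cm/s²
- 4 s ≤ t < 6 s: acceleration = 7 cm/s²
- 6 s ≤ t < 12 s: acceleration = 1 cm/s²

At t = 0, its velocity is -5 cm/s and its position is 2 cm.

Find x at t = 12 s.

-382 cm

On each constant-a segment, Δv = aΔt and Δx = v₀Δt + ½aΔt²; chain segment to segment.
0–4 s: v starts -5 cm/s; Δx = -5·4 + ½·-11·4² = -108 cm; v ends -49 cm/s.
4–6 s: v starts -49 cm/s; Δx = -49·2 + ½·7·2² = -84 cm; v ends -35 cm/s.
6–12 s: v starts -35 cm/s; Δx = -35·6 + ½·1·6² = -192 cm; v ends -29 cm/s.
x(12) = 2 + Σ Δx = -382 cm.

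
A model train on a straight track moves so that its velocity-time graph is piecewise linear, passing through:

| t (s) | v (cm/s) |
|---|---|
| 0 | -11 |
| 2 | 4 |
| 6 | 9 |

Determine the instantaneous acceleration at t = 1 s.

7.5 cm/s²

Acceleration is the slope of the v-t graph on 0–2 s: (4 − -11)/(2 − 0) = 7.5 cm/s².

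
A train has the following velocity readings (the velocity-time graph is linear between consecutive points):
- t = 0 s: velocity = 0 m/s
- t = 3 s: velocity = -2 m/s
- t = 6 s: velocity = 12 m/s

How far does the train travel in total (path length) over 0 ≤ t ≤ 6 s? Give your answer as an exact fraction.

132/7 m

Distance (not displacement) is the total path length: add the absolute areas under v-t.
0–3 s: |½(0 + -2)(3)| = 3 m
3–6 s: v = 0 at t = 24/7 s; triangle areas 3/7 + 108/7 = 111/7 m
Total distance = 132/7 m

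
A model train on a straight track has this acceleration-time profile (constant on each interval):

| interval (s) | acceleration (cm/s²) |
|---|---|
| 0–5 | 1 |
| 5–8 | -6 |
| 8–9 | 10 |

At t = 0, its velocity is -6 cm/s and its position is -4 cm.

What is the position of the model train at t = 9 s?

-65.5 cm

On each constant-a segment, Δv = aΔt and Δx = v₀Δt + ½aΔt²; chain segment to segment.
0–5 s: v starts -6 cm/s; Δx = -6·5 + ½·1·5² = -17.5 cm; v ends -1 cm/s.
5–8 s: v starts -1 cm/s; Δx = -1·3 + ½·-6·3² = -30 cm; v ends -19 cm/s.
8–9 s: v starts -19 cm/s; Δx = -19·1 + ½·10·1² = -14 cm; v ends -9 cm/s.
x(9) = -4 + Σ Δx = -65.5 cm.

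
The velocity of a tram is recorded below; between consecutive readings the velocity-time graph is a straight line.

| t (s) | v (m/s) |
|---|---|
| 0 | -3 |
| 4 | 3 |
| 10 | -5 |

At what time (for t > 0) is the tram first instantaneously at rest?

v changes sign on 0–4 s (from -3 to 3); the graph is linear there, so v = 0 at t = 0 + (3)·(4 − 0)/(3 − -3) = 2 s.

t = 2 s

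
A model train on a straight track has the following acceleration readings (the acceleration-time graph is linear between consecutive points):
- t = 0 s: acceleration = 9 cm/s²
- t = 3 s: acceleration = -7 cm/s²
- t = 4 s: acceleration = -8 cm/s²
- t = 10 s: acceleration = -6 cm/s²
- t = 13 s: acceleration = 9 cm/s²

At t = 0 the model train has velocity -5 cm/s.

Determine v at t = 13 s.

-47 cm/s

Δv equals the area under the a-t graph; then v = v₀ + Δv.
0–3 s: ½(9 + -7)(3) = 3 cm/s
3–4 s: ½(-7 + -8)(1) = -7.5 cm/s
4–10 s: ½(-8 + -6)(6) = -42 cm/s
10–13 s: ½(-6 + 9)(3) = 4.5 cm/s
Δv = -42 cm/s, so v(13) = -5 + (-42) = -47 cm/s.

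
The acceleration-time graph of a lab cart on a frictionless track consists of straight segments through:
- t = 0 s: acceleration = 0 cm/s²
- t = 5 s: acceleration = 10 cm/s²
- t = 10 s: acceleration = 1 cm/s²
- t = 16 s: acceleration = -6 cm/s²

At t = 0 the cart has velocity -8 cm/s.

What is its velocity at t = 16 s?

29.5 cm/s

Δv equals the area under the a-t graph; then v = v₀ + Δv.
0–5 s: ½(0 + 10)(5) = 25 cm/s
5–10 s: ½(10 + 1)(5) = 27.5 cm/s
10–16 s: ½(1 + -6)(6) = -15 cm/s
Δv = 37.5 cm/s, so v(16) = -8 + (37.5) = 29.5 cm/s.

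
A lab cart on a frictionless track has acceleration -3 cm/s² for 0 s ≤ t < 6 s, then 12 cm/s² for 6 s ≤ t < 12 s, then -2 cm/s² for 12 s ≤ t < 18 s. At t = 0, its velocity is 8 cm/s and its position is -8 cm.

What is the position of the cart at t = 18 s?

On each constant-a segment, Δv = aΔt and Δx = v₀Δt + ½aΔt²; chain segment to segment.
0–6 s: v starts 8 cm/s; Δx = 8·6 + ½·-3·6² = -6 cm; v ends -10 cm/s.
6–12 s: v starts -10 cm/s; Δx = -10·6 + ½·12·6² = 156 cm; v ends 62 cm/s.
12–18 s: v starts 62 cm/s; Δx = 62·6 + ½·-2·6² = 336 cm; v ends 50 cm/s.
x(18) = -8 + Σ Δx = 478 cm.

478 cm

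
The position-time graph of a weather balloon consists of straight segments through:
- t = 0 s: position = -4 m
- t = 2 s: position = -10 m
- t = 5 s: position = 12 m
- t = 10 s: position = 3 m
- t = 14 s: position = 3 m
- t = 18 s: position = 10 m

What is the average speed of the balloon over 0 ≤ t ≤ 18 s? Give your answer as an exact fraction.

Average speed = (total path length)/(elapsed time); on a piecewise-linear x-t graph the path length is Σ|Δx|.
0–2 s: |Δx| = |-10 − -4| = 6 m
2–5 s: |Δx| = |12 − -10| = 22 m
5–10 s: |Δx| = |3 − 12| = 9 m
10–14 s: |Δx| = |3 − 3| = 0 m
14–18 s: |Δx| = |10 − 3| = 7 m
Total path = 44 m; average speed = 44/18 = 22/9 m/s.

22/9 m/s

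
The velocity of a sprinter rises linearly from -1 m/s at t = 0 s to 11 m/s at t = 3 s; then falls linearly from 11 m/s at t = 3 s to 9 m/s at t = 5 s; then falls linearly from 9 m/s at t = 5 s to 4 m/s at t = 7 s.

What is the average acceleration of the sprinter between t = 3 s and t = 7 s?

Average acceleration = Δv/Δt = (4 − 11)/(7 − 3) = -1.75 m/s².

-1.75 m/s²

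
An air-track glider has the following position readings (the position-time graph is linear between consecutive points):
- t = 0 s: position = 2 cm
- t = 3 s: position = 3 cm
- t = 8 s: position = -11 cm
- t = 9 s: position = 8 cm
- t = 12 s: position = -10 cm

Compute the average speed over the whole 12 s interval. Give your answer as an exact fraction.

Average speed = (total path length)/(elapsed time); on a piecewise-linear x-t graph the path length is Σ|Δx|.
0–3 s: |Δx| = |3 − 2| = 1 cm
3–8 s: |Δx| = |-11 − 3| = 14 cm
8–9 s: |Δx| = |8 − -11| = 19 cm
9–12 s: |Δx| = |-10 − 8| = 18 cm
Total path = 52 cm; average speed = 52/12 = 13/3 cm/s.

13/3 cm/s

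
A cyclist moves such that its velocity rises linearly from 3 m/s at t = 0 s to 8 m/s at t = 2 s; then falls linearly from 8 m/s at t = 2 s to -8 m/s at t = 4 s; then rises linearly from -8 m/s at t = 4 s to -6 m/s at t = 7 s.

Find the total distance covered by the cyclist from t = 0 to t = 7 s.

40 m

Distance (not displacement) is the total path length: add the absolute areas under v-t.
0–2 s: |½(3 + 8)(2)| = 11 m
2–4 s: v = 0 at t = 3 s; triangle areas 4 + 4 = 8 m
4–7 s: |½(-8 + -6)(3)| = 21 m
Total distance = 40 m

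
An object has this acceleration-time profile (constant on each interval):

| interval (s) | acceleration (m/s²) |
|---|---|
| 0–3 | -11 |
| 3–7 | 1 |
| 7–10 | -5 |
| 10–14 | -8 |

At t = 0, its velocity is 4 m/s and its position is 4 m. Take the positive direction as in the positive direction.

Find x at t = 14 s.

-463 m

On each constant-a segment, Δv = aΔt and Δx = v₀Δt + ½aΔt²; chain segment to segment.
0–3 s: v starts 4 m/s; Δx = 4·3 + ½·-11·3² = -37.5 m; v ends -29 m/s.
3–7 s: v starts -29 m/s; Δx = -29·4 + ½·1·4² = -108 m; v ends -25 m/s.
7–10 s: v starts -25 m/s; Δx = -25·3 + ½·-5·3² = -97.5 m; v ends -40 m/s.
10–14 s: v starts -40 m/s; Δx = -40·4 + ½·-8·4² = -224 m; v ends -72 m/s.
x(14) = 4 + Σ Δx = -463 m.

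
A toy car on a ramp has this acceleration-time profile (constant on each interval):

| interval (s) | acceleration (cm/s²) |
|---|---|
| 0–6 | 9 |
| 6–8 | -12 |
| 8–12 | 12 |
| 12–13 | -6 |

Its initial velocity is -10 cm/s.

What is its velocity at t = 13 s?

62 cm/s

Δv equals the area under the a-t graph; then v = v₀ + Δv.
0–6 s: 9 × 6 = 54 cm/s
6–8 s: -12 × 2 = -24 cm/s
8–12 s: 12 × 4 = 48 cm/s
12–13 s: -6 × 1 = -6 cm/s
Δv = 72 cm/s, so v(13) = -10 + (72) = 62 cm/s.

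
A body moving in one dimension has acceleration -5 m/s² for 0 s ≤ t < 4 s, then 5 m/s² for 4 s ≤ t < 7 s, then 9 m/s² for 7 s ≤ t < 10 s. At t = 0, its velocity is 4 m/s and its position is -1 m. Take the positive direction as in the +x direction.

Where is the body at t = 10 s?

On each constant-a segment, Δv = aΔt and Δx = v₀Δt + ½aΔt²; chain segment to segment.
0–4 s: v starts 4 m/s; Δx = 4·4 + ½·-5·4² = -24 m; v ends -16 m/s.
4–7 s: v starts -16 m/s; Δx = -16·3 + ½·5·3² = -25.5 m; v ends -1 m/s.
7–10 s: v starts -1 m/s; Δx = -1·3 + ½·9·3² = 37.5 m; v ends 26 m/s.
x(10) = -1 + Σ Δx = -13 m.

-13 m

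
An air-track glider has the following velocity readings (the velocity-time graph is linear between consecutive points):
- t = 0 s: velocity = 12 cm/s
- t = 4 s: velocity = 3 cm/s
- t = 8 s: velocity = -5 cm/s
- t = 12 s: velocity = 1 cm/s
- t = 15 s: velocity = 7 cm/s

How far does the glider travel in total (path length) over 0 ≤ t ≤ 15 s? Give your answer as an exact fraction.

Distance (not displacement) is the total path length: add the absolute areas under v-t.
0–4 s: |½(12 + 3)(4)| = 30 cm
4–8 s: v = 0 at t = 5.5 s; triangle areas 2.25 + 6.25 = 8.5 cm
8–12 s: v = 0 at t = 34/3 s; triangle areas 25/3 + 1/3 = 26/3 cm
12–15 s: |½(1 + 7)(3)| = 12 cm
Total distance = 355/6 cm

355/6 cm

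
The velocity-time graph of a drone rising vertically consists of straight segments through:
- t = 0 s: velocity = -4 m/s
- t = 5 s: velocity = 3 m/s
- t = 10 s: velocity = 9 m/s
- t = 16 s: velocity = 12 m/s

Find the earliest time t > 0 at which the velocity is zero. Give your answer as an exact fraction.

v changes sign on 0–5 s (from -4 to 3); the graph is linear there, so v = 0 at t = 0 + (4)·(5 − 0)/(3 − -4) = 20/7 s.

t = 20/7 s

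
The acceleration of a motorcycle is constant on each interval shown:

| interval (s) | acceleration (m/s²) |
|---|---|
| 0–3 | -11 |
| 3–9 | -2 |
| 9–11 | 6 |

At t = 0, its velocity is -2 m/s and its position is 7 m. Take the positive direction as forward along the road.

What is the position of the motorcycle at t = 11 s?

-376.5 m

On each constant-a segment, Δv = aΔt and Δx = v₀Δt + ½aΔt²; chain segment to segment.
0–3 s: v starts -2 m/s; Δx = -2·3 + ½·-11·3² = -55.5 m; v ends -35 m/s.
3–9 s: v starts -35 m/s; Δx = -35·6 + ½·-2·6² = -246 m; v ends -47 m/s.
9–11 s: v starts -47 m/s; Δx = -47·2 + ½·6·2² = -82 m; v ends -35 m/s.
x(11) = 7 + Σ Δx = -376.5 m.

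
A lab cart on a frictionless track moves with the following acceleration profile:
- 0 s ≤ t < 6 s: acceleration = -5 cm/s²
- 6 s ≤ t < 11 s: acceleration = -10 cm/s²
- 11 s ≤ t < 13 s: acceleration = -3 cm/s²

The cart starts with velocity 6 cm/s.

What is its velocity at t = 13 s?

-80 cm/s

Δv equals the area under the a-t graph; then v = v₀ + Δv.
0–6 s: -5 × 6 = -30 cm/s
6–11 s: -10 × 5 = -50 cm/s
11–13 s: -3 × 2 = -6 cm/s
Δv = -86 cm/s, so v(13) = 6 + (-86) = -80 cm/s.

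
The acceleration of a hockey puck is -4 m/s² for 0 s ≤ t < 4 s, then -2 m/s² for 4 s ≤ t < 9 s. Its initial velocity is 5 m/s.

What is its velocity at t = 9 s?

-21 m/s

Δv equals the area under the a-t graph; then v = v₀ + Δv.
0–4 s: -4 × 4 = -16 m/s
4–9 s: -2 × 5 = -10 m/s
Δv = -26 m/s, so v(9) = 5 + (-26) = -21 m/s.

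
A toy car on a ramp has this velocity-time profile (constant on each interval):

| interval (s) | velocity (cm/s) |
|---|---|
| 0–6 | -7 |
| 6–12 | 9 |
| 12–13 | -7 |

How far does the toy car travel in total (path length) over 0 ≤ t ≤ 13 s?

Total distance travelled is ∫|v| dt — sum the magnitudes of each area piece.
0–6 s: |-7| × 6 = 42 cm
6–12 s: |9| × 6 = 54 cm
12–13 s: |-7| × 1 = 7 cm
Total distance = 103 cm

103 cm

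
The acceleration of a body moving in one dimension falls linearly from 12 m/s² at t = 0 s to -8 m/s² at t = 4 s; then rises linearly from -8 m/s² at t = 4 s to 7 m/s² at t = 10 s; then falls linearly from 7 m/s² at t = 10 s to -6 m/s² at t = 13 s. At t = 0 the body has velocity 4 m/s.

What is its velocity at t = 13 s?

10.5 m/s

Δv equals the area under the a-t graph; then v = v₀ + Δv.
0–4 s: ½(12 + -8)(4) = 8 m/s
4–10 s: ½(-8 + 7)(6) = -3 m/s
10–13 s: ½(7 + -6)(3) = 1.5 m/s
Δv = 6.5 m/s, so v(13) = 4 + (6.5) = 10.5 m/s.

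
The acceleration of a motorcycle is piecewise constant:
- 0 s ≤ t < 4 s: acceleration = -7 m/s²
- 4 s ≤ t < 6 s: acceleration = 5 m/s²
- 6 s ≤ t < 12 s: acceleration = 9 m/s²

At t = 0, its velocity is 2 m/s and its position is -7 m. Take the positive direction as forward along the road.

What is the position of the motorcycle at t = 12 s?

On each constant-a segment, Δv = aΔt and Δx = v₀Δt + ½aΔt²; chain segment to segment.
0–4 s: v starts 2 m/s; Δx = 2·4 + ½·-7·4² = -48 m; v ends -26 m/s.
4–6 s: v starts -26 m/s; Δx = -26·2 + ½·5·2² = -42 m; v ends -16 m/s.
6–12 s: v starts -16 m/s; Δx = -16·6 + ½·9·6² = 66 m; v ends 38 m/s.
x(12) = -7 + Σ Δx = -31 m.

-31 m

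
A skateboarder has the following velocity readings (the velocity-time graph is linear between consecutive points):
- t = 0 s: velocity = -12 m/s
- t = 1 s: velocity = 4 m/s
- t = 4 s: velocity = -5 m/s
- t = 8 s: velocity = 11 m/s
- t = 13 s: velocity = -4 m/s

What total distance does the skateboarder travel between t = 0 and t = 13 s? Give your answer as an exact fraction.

635/12 m

Total distance travelled is ∫|v| dt — sum the magnitudes of each area piece.
0–1 s: v = 0 at t = 0.75 s; triangle areas 4.5 + 0.5 = 5 m
1–4 s: v = 0 at t = 7/3 s; triangle areas 8/3 + 25/6 = 41/6 m
4–8 s: v = 0 at t = 5.25 s; triangle areas 3.125 + 15.125 = 18.25 m
8–13 s: v = 0 at t = 35/3 s; triangle areas 121/6 + 8/3 = 137/6 m
Total distance = 635/12 m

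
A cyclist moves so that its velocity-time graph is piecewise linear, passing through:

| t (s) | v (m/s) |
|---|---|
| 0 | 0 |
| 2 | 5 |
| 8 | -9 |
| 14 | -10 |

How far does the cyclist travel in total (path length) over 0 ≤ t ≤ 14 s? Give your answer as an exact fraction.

Distance (not displacement) is the total path length: add the absolute areas under v-t.
0–2 s: |½(0 + 5)(2)| = 5 m
2–8 s: v = 0 at t = 29/7 s; triangle areas 75/14 + 243/14 = 159/7 m
8–14 s: |½(-9 + -10)(6)| = 57 m
Total distance = 593/7 m

593/7 m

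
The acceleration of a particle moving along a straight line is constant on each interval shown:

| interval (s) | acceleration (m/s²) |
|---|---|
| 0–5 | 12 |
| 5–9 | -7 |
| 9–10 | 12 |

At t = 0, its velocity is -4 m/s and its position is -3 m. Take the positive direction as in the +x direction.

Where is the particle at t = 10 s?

329 m

On each constant-a segment, Δv = aΔt and Δx = v₀Δt + ½aΔt²; chain segment to segment.
0–5 s: v starts -4 m/s; Δx = -4·5 + ½·12·5² = 130 m; v ends 56 m/s.
5–9 s: v starts 56 m/s; Δx = 56·4 + ½·-7·4² = 168 m; v ends 28 m/s.
9–10 s: v starts 28 m/s; Δx = 28·1 + ½·12·1² = 34 m; v ends 40 m/s.
x(10) = -3 + Σ Δx = 329 m.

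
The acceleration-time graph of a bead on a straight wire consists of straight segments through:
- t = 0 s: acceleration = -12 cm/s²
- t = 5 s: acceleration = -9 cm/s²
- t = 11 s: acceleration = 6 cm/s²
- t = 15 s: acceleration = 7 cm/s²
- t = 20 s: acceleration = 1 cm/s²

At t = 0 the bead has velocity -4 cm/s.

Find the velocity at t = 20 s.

Δv equals the area under the a-t graph; then v = v₀ + Δv.
0–5 s: ½(-12 + -9)(5) = -52.5 cm/s
5–11 s: ½(-9 + 6)(6) = -9 cm/s
11–15 s: ½(6 + 7)(4) = 26 cm/s
15–20 s: ½(7 + 1)(5) = 20 cm/s
Δv = -15.5 cm/s, so v(20) = -4 + (-15.5) = -19.5 cm/s.

-19.5 cm/s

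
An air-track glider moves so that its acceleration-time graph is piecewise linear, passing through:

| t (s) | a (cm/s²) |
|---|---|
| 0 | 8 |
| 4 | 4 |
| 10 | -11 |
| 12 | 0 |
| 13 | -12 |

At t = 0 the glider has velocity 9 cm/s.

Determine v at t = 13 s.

-5 cm/s

Δv equals the area under the a-t graph; then v = v₀ + Δv.
0–4 s: ½(8 + 4)(4) = 24 cm/s
4–10 s: ½(4 + -11)(6) = -21 cm/s
10–12 s: ½(-11 + 0)(2) = -11 cm/s
12–13 s: ½(0 + -12)(1) = -6 cm/s
Δv = -14 cm/s, so v(13) = 9 + (-14) = -5 cm/s.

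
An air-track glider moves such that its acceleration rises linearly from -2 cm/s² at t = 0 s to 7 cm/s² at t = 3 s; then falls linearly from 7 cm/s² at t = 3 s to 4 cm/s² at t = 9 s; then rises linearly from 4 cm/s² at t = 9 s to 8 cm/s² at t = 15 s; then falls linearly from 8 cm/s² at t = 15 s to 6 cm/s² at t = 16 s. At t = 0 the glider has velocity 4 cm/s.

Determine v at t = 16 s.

Δv equals the area under the a-t graph; then v = v₀ + Δv.
0–3 s: ½(-2 + 7)(3) = 7.5 cm/s
3–9 s: ½(7 + 4)(6) = 33 cm/s
9–15 s: ½(4 + 8)(6) = 36 cm/s
15–16 s: ½(8 + 6)(1) = 7 cm/s
Δv = 83.5 cm/s, so v(16) = 4 + (83.5) = 87.5 cm/s.

87.5 cm/s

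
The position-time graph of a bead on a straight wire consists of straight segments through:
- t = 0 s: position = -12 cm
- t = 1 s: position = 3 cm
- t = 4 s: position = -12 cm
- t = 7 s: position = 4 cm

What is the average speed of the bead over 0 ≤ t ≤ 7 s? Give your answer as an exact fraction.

46/7 cm/s

Average speed = (total path length)/(elapsed time); on a piecewise-linear x-t graph the path length is Σ|Δx|.
0–1 s: |Δx| = |3 − -12| = 15 cm
1–4 s: |Δx| = |-12 − 3| = 15 cm
4–7 s: |Δx| = |4 − -12| = 16 cm
Total path = 46 cm; average speed = 46/7 = 46/7 cm/s.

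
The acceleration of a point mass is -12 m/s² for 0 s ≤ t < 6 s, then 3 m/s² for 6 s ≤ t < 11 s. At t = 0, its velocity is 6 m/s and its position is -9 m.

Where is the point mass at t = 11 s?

-481.5 m

On each constant-a segment, Δv = aΔt and Δx = v₀Δt + ½aΔt²; chain segment to segment.
0–6 s: v starts 6 m/s; Δx = 6·6 + ½·-12·6² = -180 m; v ends -66 m/s.
6–11 s: v starts -66 m/s; Δx = -66·5 + ½·3·5² = -292.5 m; v ends -51 m/s.
x(11) = -9 + Σ Δx = -481.5 m.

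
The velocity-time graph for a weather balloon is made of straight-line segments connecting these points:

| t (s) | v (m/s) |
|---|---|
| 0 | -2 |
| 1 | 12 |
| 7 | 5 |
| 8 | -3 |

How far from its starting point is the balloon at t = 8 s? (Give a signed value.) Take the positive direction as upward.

57 m

Displacement is the signed area under the v-t curve.
0–1 s: ½(-2 + 12)(1) = 5 m
1–7 s: ½(12 + 5)(6) = 51 m
7–8 s: ½(5 + -3)(1) = 1 m
Net displacement = 57 m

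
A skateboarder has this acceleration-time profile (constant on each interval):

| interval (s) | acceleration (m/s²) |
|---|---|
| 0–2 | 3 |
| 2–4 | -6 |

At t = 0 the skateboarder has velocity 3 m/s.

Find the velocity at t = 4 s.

Δv equals the area under the a-t graph; then v = v₀ + Δv.
0–2 s: 3 × 2 = 6 m/s
2–4 s: -6 × 2 = -12 m/s
Δv = -6 m/s, so v(4) = 3 + (-6) = -3 m/s.

-3 m/s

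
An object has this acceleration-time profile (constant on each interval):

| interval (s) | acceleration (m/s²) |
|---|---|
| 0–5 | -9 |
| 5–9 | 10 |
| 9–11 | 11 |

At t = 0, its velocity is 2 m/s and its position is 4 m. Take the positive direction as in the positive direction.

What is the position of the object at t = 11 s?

On each constant-a segment, Δv = aΔt and Δx = v₀Δt + ½aΔt²; chain segment to segment.
0–5 s: v starts 2 m/s; Δx = 2·5 + ½·-9·5² = -102.5 m; v ends -43 m/s.
5–9 s: v starts -43 m/s; Δx = -43·4 + ½·10·4² = -92 m; v ends -3 m/s.
9–11 s: v starts -3 m/s; Δx = -3·2 + ½·11·2² = 16 m; v ends 19 m/s.
x(11) = 4 + Σ Δx = -174.5 m.

-174.5 m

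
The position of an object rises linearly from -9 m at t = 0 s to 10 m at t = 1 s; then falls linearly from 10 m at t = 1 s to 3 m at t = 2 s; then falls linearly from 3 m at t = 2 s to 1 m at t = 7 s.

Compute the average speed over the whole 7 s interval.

Average speed = (total path length)/(elapsed time); on a piecewise-linear x-t graph the path length is Σ|Δx|.
0–1 s: |Δx| = |10 − -9| = 19 m
1–2 s: |Δx| = |3 − 10| = 7 m
2–7 s: |Δx| = |1 − 3| = 2 m
Total path = 28 m; average speed = 28/7 = 4 m/s.

4 m/s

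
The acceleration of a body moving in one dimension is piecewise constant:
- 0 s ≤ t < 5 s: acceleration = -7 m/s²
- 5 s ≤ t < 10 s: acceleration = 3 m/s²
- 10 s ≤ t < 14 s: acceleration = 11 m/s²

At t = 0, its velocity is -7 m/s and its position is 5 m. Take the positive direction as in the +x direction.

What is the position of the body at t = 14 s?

-310 m

On each constant-a segment, Δv = aΔt and Δx = v₀Δt + ½aΔt²; chain segment to segment.
0–5 s: v starts -7 m/s; Δx = -7·5 + ½·-7·5² = -122.5 m; v ends -42 m/s.
5–10 s: v starts -42 m/s; Δx = -42·5 + ½·3·5² = -172.5 m; v ends -27 m/s.
10–14 s: v starts -27 m/s; Δx = -27·4 + ½·11·4² = -20 m; v ends 17 m/s.
x(14) = 5 + Σ Δx = -310 m.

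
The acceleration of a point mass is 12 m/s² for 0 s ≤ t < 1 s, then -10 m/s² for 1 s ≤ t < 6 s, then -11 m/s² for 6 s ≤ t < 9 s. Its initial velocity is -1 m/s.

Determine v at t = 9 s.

-72 m/s

Δv equals the area under the a-t graph; then v = v₀ + Δv.
0–1 s: 12 × 1 = 12 m/s
1–6 s: -10 × 5 = -50 m/s
6–9 s: -11 × 3 = -33 m/s
Δv = -71 m/s, so v(9) = -1 + (-71) = -72 m/s.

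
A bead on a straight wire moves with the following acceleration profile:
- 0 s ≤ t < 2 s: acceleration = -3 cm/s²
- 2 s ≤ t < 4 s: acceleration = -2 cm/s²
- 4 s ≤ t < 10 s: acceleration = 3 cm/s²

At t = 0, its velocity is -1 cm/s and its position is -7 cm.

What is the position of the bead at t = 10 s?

On each constant-a segment, Δv = aΔt and Δx = v₀Δt + ½aΔt²; chain segment to segment.
0–2 s: v starts -1 cm/s; Δx = -1·2 + ½·-3·2² = -8 cm; v ends -7 cm/s.
2–4 s: v starts -7 cm/s; Δx = -7·2 + ½·-2·2² = -18 cm; v ends -11 cm/s.
4–10 s: v starts -11 cm/s; Δx = -11·6 + ½·3·6² = -12 cm; v ends 7 cm/s.
x(10) = -7 + Σ Δx = -45 cm.

-45 cm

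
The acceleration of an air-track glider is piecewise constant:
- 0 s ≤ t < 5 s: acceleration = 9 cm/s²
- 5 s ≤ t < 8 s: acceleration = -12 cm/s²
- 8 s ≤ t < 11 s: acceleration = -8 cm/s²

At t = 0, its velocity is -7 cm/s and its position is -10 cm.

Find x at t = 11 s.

97.5 cm

On each constant-a segment, Δv = aΔt and Δx = v₀Δt + ½aΔt²; chain segment to segment.
0–5 s: v starts -7 cm/s; Δx = -7·5 + ½·9·5² = 77.5 cm; v ends 38 cm/s.
5–8 s: v starts 38 cm/s; Δx = 38·3 + ½·-12·3² = 60 cm; v ends 2 cm/s.
8–11 s: v starts 2 cm/s; Δx = 2·3 + ½·-8·3² = -30 cm; v ends -22 cm/s.
x(11) = -10 + Σ Δx = 97.5 cm.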